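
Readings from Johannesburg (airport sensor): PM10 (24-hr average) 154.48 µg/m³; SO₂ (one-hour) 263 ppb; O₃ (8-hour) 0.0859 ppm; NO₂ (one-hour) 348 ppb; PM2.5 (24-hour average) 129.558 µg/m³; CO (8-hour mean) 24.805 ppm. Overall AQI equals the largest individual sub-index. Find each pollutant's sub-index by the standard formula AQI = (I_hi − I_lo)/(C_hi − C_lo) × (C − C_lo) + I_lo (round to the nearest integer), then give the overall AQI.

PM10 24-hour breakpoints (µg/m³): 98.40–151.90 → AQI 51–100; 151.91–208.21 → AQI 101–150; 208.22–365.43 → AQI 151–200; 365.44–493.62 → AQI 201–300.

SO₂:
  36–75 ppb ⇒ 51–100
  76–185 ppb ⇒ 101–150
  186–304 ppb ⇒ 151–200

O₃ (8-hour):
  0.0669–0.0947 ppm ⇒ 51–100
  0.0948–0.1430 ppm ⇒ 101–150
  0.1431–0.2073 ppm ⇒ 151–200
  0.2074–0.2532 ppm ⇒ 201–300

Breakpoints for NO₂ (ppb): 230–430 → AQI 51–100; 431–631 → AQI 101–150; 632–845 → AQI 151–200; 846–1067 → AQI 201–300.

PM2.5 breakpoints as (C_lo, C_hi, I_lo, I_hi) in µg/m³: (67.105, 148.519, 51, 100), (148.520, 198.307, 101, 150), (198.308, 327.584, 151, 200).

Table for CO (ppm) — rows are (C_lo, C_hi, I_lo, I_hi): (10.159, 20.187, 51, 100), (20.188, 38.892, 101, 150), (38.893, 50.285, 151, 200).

PM10: 154.48 lies in 151.91–208.21, so I_lo=101, I_hi=150, C_lo=151.91, C_hi=208.21.
(150−101)/(208.21−151.91) × (154.48−151.91) + 101 = 49/56.30 × 2.57 + 101 ≈ 103.24 → 103.
SO₂: row 186–304 (AQI 151–200). (200−151)·(263−186)/(304−186) + 151 = 49·77/118 + 151 ≈ 182.97 → 183.
O₃: 0.0859 lies in 0.0669–0.0947, so I_lo=51, I_hi=100, C_lo=0.0669, C_hi=0.0947.
(100−51)/(0.0947−0.0669) × (0.0859−0.0669) + 51 = 49/0.0278 × 0.0190 + 51 ≈ 84.49 → 84.
NO₂ 348: bracket 230–430 → index 51–100; slope 49/200, offset 118.
AQI = 51 + 49/200·118 ≈ 79.91 ⇒ 80.
PM2.5 129.558: bracket 67.105–148.519 → index 51–100; slope 49/81.414, offset 62.453.
AQI = 51 + 49/81.414·62.453 ≈ 88.59 ⇒ 89.
CO 24.805: bracket 20.188–38.892 → index 101–150; slope 49/18.704, offset 4.617.
AQI = 101 + 49/18.704·4.617 ≈ 113.10 ⇒ 113.
Sub-indices: PM10→103, SO₂→183, O₃→84, NO₂→80, PM2.5→89, CO→113. Overall AQI = max = 183; dominant pollutant is SO₂.
AQI 183: Unhealthy.

183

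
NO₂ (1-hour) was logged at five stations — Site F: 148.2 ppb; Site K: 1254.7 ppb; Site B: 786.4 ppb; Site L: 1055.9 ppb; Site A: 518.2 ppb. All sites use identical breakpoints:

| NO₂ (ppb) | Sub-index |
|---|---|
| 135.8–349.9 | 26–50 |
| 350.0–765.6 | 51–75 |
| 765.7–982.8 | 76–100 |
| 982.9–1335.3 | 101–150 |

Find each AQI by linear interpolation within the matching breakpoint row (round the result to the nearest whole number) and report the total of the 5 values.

Site F: 148.2 ∈ [135.8, 349.9] ↔ index [26, 50].
26 + (148.2−135.8)·(50−26)/(349.9−135.8) = 26 + 12.4·24/214.1 ≈ 27.39, so AQI = 27.
Site K 1254.7: bracket 982.9–1335.3 → index 101–150; slope 49/352.4, offset 271.8.
AQI = 101 + 49/352.4·271.8 ≈ 138.79 ⇒ 139.
Site B: 786.4 lies in 765.7–982.8, so I_lo=76, I_hi=100, C_lo=765.7, C_hi=982.8.
(100−76)/(982.8−765.7) × (786.4−765.7) + 76 = 24/217.1 × 20.7 + 76 ≈ 78.29 → 78.
Site L: row 982.9–1335.3 (AQI 101–150). (150−101)·(1055.9−982.9)/(1335.3−982.9) + 101 = 49·73.0/352.4 + 101 ≈ 111.15 → 111.
Site A: row 350.0–765.6 (AQI 51–75). (75−51)·(518.2−350.0)/(765.6−350.0) + 51 = 24·168.2/415.6 + 51 ≈ 60.71 → 61.
AQIs: Site F=27, Site K=139, Site B=78, Site L=111, Site A=61. Sum = 27 + 139 + 78 + 111 + 61 = 416.

416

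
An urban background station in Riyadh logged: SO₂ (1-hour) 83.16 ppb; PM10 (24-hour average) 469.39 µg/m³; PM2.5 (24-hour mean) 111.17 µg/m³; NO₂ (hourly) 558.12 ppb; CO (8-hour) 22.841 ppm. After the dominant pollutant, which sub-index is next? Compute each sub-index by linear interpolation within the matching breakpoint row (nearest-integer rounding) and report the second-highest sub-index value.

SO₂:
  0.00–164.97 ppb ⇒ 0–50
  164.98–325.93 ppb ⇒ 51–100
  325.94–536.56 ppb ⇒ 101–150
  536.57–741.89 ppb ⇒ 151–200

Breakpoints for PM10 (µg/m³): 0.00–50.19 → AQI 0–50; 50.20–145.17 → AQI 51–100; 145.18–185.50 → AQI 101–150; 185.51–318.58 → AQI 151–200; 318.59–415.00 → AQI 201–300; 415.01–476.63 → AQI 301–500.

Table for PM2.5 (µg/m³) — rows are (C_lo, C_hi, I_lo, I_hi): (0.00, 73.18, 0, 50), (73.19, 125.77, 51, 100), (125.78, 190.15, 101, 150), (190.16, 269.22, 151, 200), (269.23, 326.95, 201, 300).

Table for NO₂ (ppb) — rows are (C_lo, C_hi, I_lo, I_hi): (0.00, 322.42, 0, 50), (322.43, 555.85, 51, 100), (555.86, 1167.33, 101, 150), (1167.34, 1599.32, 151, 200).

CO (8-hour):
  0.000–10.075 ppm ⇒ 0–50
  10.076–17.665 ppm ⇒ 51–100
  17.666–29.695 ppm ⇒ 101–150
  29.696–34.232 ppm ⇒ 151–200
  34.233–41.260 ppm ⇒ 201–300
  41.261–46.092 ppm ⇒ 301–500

122

SO₂: row 0.00–164.97 (AQI 0–50). (50−0)·(83.16−0.00)/(164.97−0.00) + 0 = 50·83.16/164.97 + 0 ≈ 25.20 → 25.
PM10: 469.39 lies in 415.01–476.63, so I_lo=301, I_hi=500, C_lo=415.01, C_hi=476.63.
(500−301)/(476.63−415.01) × (469.39−415.01) + 301 = 199/61.62 × 54.38 + 301 ≈ 476.62 → 477.
PM2.5: 111.17 lies in 73.19–125.77, so I_lo=51, I_hi=100, C_lo=73.19, C_hi=125.77.
(100−51)/(125.77−73.19) × (111.17−73.19) + 51 = 49/52.58 × 37.98 + 51 ≈ 86.39 → 86.
NO₂: 558.12 ∈ [555.86, 1167.33] ↔ index [101, 150].
101 + (558.12−555.86)·(150−101)/(1167.33−555.86) = 101 + 2.26·49/611.47 ≈ 101.18, so AQI = 101.
CO: 22.841 ∈ [17.666, 29.695] ↔ index [101, 150].
101 + (22.841−17.666)·(150−101)/(29.695−17.666) = 101 + 5.175·49/12.029 ≈ 122.08, so AQI = 122.
Sub-indices: SO₂→25, PM10→477, PM2.5→86, NO₂→101, CO→122. Ranked high→low: 477, 122, 101, 86, 25. Second-highest sub-index = 122.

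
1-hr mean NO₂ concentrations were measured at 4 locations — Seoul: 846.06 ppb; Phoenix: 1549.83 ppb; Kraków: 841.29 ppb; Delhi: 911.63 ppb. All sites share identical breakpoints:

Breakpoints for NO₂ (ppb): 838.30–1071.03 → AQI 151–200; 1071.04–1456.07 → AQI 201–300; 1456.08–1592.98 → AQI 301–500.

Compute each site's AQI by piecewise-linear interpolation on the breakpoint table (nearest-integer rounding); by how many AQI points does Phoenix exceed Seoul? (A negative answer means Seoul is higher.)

Seoul 846.06: bracket 838.30–1071.03 → index 151–200; slope 49/232.73, offset 7.76.
AQI = 151 + 49/232.73·7.76 ≈ 152.63 ⇒ 153.
Phoenix: row 1456.08–1592.98 (AQI 301–500). (500−301)·(1549.83−1456.08)/(1592.98−1456.08) + 301 = 199·93.75/136.90 + 301 ≈ 437.28 → 437.
Kraków: 841.29 lies in 838.30–1071.03, so I_lo=151, I_hi=200, C_lo=838.30, C_hi=1071.03.
(200−151)/(1071.03−838.30) × (841.29−838.30) + 151 = 49/232.73 × 2.99 + 151 ≈ 151.63 → 152.
Delhi 911.63: bracket 838.30–1071.03 → index 151–200; slope 49/232.73, offset 73.33.
AQI = 151 + 49/232.73·73.33 ≈ 166.44 ⇒ 166.
AQIs: Seoul=153, Phoenix=437, Kraków=152, Delhi=166. Phoenix (437) − Seoul (153) = 284.

284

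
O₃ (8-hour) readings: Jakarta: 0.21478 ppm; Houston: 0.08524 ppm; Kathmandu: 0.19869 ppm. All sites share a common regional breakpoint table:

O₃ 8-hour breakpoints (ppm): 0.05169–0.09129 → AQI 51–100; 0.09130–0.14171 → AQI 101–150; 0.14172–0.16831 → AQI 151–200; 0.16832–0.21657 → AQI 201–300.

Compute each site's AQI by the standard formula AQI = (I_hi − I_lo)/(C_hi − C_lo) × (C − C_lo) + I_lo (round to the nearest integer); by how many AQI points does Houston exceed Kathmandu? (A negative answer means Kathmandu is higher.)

-170

Jakarta 0.21478: bracket 0.16832–0.21657 → index 201–300; slope 99/0.04825, offset 0.04646.
AQI = 201 + 99/0.04825·0.04646 ≈ 296.33 ⇒ 296.
Houston: 0.08524 lies in 0.05169–0.09129, so I_lo=51, I_hi=100, C_lo=0.05169, C_hi=0.09129.
(100−51)/(0.09129−0.05169) × (0.08524−0.05169) + 51 = 49/0.03960 × 0.03355 + 51 ≈ 92.51 → 93.
Kathmandu: 0.19869 lies in 0.16832–0.21657, so I_lo=201, I_hi=300, C_lo=0.16832, C_hi=0.21657.
(300−201)/(0.21657−0.16832) × (0.19869−0.16832) + 201 = 99/0.04825 × 0.03037 + 201 ≈ 263.31 → 263.
AQIs: Jakarta=296, Houston=93, Kathmandu=263. Houston (93) − Kathmandu (263) = -170.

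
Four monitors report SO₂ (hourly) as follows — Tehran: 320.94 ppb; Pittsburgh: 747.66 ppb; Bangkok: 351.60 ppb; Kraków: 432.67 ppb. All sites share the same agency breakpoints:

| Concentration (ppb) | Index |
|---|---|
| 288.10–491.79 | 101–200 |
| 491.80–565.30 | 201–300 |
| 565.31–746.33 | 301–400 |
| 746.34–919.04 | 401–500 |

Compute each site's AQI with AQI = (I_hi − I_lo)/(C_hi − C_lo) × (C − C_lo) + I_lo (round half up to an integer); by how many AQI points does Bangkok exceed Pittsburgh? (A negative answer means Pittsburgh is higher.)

Tehran: row 288.10–491.79 (AQI 101–200). (200−101)·(320.94−288.10)/(491.79−288.10) + 101 = 99·32.84/203.69 + 101 ≈ 116.96 → 117.
Pittsburgh: row 746.34–919.04 (AQI 401–500). (500−401)·(747.66−746.34)/(919.04−746.34) + 401 = 99·1.32/172.70 + 401 ≈ 401.76 → 402.
Bangkok 351.60: bracket 288.10–491.79 → index 101–200; slope 99/203.69, offset 63.50.
AQI = 101 + 99/203.69·63.50 ≈ 131.86 ⇒ 132.
Kraków: 432.67 lies in 288.10–491.79, so I_lo=101, I_hi=200, C_lo=288.10, C_hi=491.79.
(200−101)/(491.79−288.10) × (432.67−288.10) + 101 = 99/203.69 × 144.57 + 101 ≈ 171.27 → 171.
AQIs: Tehran=117, Pittsburgh=402, Bangkok=132, Kraków=171. Bangkok (132) − Pittsburgh (402) = -270.

-270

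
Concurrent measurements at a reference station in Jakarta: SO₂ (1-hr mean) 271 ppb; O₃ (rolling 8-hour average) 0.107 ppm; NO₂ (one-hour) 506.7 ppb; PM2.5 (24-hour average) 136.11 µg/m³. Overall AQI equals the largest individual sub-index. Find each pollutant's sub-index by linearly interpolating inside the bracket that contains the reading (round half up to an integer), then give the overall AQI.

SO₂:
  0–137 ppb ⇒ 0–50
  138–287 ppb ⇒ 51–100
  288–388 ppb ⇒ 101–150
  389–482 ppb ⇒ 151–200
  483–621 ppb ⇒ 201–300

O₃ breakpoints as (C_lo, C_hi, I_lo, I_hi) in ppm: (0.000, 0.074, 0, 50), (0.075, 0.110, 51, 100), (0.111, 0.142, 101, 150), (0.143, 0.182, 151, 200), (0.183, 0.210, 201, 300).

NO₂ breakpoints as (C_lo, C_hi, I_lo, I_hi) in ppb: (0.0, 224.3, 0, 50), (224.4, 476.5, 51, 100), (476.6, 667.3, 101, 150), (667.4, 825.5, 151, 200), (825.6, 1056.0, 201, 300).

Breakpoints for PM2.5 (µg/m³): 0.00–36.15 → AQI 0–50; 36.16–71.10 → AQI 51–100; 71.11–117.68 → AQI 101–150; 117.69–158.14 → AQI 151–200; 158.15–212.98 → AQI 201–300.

173

SO₂: row 138–287 (AQI 51–100). (100−51)·(271−138)/(287−138) + 51 = 49·133/149 + 51 ≈ 94.74 → 95.
O₃ 0.107: bracket 0.075–0.110 → index 51–100; slope 49/0.035, offset 0.032.
AQI = 51 + 49/0.035·0.032 ≈ 95.80 ⇒ 96.
NO₂: 506.7 lies in 476.6–667.3, so I_lo=101, I_hi=150, C_lo=476.6, C_hi=667.3.
(150−101)/(667.3−476.6) × (506.7−476.6) + 101 = 49/190.7 × 30.1 + 101 ≈ 108.73 → 109.
PM2.5: 136.11 lies in 117.69–158.14, so I_lo=151, I_hi=200, C_lo=117.69, C_hi=158.14.
(200−151)/(158.14−117.69) × (136.11−117.69) + 151 = 49/40.45 × 18.42 + 151 ≈ 173.31 → 173.
Sub-indices: SO₂→95, O₃→96, NO₂→109, PM2.5→173. Overall AQI = max = 173; dominant pollutant is PM2.5.
AQI 173: Unhealthy.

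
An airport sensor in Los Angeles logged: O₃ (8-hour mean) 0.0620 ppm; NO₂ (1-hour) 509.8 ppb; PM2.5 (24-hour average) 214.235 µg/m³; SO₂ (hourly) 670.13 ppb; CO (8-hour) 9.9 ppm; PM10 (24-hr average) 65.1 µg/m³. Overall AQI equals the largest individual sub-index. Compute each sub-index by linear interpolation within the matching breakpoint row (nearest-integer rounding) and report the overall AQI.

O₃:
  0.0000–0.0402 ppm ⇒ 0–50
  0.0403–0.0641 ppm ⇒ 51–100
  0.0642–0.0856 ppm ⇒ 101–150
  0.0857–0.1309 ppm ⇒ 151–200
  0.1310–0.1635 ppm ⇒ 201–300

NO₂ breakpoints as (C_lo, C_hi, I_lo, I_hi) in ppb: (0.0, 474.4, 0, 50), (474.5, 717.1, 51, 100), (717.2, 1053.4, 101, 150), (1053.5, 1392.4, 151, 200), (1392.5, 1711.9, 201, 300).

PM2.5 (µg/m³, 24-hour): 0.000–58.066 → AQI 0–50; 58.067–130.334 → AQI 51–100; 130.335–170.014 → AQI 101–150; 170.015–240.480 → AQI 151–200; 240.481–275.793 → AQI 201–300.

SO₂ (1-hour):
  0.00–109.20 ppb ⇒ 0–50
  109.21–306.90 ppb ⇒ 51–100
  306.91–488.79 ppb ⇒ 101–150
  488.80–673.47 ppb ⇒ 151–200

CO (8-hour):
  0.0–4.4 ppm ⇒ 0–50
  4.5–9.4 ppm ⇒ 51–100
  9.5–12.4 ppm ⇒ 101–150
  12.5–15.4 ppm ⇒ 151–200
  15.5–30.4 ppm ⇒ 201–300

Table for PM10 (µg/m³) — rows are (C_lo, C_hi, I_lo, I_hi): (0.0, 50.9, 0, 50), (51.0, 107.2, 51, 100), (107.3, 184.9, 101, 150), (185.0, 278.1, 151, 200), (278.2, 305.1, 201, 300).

199

O₃: 0.0620 ∈ [0.0403, 0.0641] ↔ index [51, 100].
51 + (0.0620−0.0403)·(100−51)/(0.0641−0.0403) = 51 + 0.0217·49/0.0238 ≈ 95.68, so AQI = 96.
NO₂: 509.8 lies in 474.5–717.1, so I_lo=51, I_hi=100, C_lo=474.5, C_hi=717.1.
(100−51)/(717.1−474.5) × (509.8−474.5) + 51 = 49/242.6 × 35.3 + 51 ≈ 58.13 → 58.
PM2.5 214.235: bracket 170.015–240.480 → index 151–200; slope 49/70.465, offset 44.220.
AQI = 151 + 49/70.465·44.220 ≈ 181.75 ⇒ 182.
SO₂: 670.13 ∈ [488.80, 673.47] ↔ index [151, 200].
151 + (670.13−488.80)·(200−151)/(673.47−488.80) = 151 + 181.33·49/184.67 ≈ 199.11, so AQI = 199.
CO 9.9: bracket 9.5–12.4 → index 101–150; slope 49/2.9, offset 0.4.
AQI = 101 + 49/2.9·0.4 ≈ 107.76 ⇒ 108.
PM10: 65.1 ∈ [51.0, 107.2] ↔ index [51, 100].
51 + (65.1−51.0)·(100−51)/(107.2−51.0) = 51 + 14.1·49/56.2 ≈ 63.29, so AQI = 63.
Sub-indices: O₃→96, NO₂→58, PM2.5→182, SO₂→199, CO→108, PM10→63. Overall AQI = max = 199; dominant pollutant is SO₂.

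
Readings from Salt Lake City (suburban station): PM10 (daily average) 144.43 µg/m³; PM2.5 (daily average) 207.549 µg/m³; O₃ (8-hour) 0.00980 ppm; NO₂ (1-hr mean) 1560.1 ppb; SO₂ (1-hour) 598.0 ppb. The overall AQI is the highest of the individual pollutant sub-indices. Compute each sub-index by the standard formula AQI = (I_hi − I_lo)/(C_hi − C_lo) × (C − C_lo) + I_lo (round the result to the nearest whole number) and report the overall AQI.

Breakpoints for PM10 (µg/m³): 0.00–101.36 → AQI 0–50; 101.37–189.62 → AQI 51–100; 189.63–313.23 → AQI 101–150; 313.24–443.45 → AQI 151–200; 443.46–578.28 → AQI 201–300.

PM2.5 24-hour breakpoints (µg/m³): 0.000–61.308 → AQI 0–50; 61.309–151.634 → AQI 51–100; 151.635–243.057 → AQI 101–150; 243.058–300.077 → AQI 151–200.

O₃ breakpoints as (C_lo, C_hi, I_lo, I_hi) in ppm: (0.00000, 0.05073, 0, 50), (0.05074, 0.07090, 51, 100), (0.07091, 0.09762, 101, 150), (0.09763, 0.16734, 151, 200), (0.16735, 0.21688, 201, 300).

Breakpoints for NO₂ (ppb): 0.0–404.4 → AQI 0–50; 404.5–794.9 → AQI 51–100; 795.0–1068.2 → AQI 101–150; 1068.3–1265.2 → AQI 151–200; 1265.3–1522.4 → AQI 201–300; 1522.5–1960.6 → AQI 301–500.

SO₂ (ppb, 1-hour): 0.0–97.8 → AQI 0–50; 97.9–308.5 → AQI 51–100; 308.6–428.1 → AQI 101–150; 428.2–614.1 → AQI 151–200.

PM10: 144.43 ∈ [101.37, 189.62] ↔ index [51, 100].
51 + (144.43−101.37)·(100−51)/(189.62−101.37) = 51 + 43.06·49/88.25 ≈ 74.91, so AQI = 75.
PM2.5: row 151.635–243.057 (AQI 101–150). (150−101)·(207.549−151.635)/(243.057−151.635) + 101 = 49·55.914/91.422 + 101 ≈ 130.97 → 131.
O₃: 0.00980 ∈ [0.00000, 0.05073] ↔ index [0, 50].
0 + (0.00980−0.00000)·(50−0)/(0.05073−0.00000) = 0 + 0.00980·50/0.05073 ≈ 9.66, so AQI = 10.
NO₂: 1560.1 ∈ [1522.5, 1960.6] ↔ index [301, 500].
301 + (1560.1−1522.5)·(500−301)/(1960.6−1522.5) = 301 + 37.6·199/438.1 ≈ 318.08, so AQI = 318.
SO₂: 598.0 ∈ [428.2, 614.1] ↔ index [151, 200].
151 + (598.0−428.2)·(200−151)/(614.1−428.2) = 151 + 169.8·49/185.9 ≈ 195.76, so AQI = 196.
Sub-indices: PM10→75, PM2.5→131, O₃→10, NO₂→318, SO₂→196. Overall AQI = max = 318; dominant pollutant is NO₂.

318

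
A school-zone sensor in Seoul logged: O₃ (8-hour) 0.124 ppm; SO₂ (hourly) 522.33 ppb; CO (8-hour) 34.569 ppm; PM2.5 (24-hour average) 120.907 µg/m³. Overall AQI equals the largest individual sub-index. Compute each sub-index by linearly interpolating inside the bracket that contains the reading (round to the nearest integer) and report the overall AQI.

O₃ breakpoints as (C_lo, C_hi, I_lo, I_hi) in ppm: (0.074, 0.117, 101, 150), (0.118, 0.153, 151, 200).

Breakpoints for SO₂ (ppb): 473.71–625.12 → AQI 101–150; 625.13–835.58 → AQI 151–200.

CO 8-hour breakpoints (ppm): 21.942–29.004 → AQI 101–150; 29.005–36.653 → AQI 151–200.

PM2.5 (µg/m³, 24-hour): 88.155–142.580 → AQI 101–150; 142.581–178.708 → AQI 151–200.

187

O₃: 0.124 ∈ [0.118, 0.153] ↔ index [151, 200].
151 + (0.124−0.118)·(200−151)/(0.153−0.118) = 151 + 0.006·49/0.035 ≈ 159.40, so AQI = 159.
SO₂ 522.33: bracket 473.71–625.12 → index 101–150; slope 49/151.41, offset 48.62.
AQI = 101 + 49/151.41·48.62 ≈ 116.73 ⇒ 117.
CO: row 29.005–36.653 (AQI 151–200). (200−151)·(34.569−29.005)/(36.653−29.005) + 151 = 49·5.564/7.648 + 151 ≈ 186.65 → 187.
PM2.5: 120.907 ∈ [88.155, 142.580] ↔ index [101, 150].
101 + (120.907−88.155)·(150−101)/(142.580−88.155) = 101 + 32.752·49/54.425 ≈ 130.49, so AQI = 130.
Sub-indices: O₃→159, SO₂→117, CO→187, PM2.5→130. Overall AQI = max = 187; dominant pollutant is CO.
AQI 187: Unhealthy.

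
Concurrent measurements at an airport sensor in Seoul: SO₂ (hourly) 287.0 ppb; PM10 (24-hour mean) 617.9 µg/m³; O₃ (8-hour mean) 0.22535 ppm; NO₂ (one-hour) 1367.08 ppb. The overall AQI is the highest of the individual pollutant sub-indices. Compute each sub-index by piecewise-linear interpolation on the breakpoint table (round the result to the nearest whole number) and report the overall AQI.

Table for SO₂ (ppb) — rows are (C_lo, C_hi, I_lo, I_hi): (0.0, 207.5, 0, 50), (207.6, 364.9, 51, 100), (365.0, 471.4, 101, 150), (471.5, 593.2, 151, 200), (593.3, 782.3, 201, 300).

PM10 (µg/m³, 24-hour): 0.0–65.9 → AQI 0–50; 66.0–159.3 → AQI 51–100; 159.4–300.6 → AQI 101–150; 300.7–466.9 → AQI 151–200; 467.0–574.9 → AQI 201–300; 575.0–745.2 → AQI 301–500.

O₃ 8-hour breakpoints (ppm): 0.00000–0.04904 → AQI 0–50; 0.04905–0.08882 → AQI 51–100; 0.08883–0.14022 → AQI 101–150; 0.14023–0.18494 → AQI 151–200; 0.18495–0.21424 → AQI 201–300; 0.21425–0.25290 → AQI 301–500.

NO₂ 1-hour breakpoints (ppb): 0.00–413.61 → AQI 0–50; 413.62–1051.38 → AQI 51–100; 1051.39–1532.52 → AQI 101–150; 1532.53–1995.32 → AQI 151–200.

SO₂: 287.0 ∈ [207.6, 364.9] ↔ index [51, 100].
51 + (287.0−207.6)·(100−51)/(364.9−207.6) = 51 + 79.4·49/157.3 ≈ 75.73, so AQI = 76.
PM10: 617.9 lies in 575.0–745.2, so I_lo=301, I_hi=500, C_lo=575.0, C_hi=745.2.
(500−301)/(745.2−575.0) × (617.9−575.0) + 301 = 199/170.2 × 42.9 + 301 ≈ 351.16 → 351.
O₃: 0.22535 ∈ [0.21425, 0.25290] ↔ index [301, 500].
301 + (0.22535−0.21425)·(500−301)/(0.25290−0.21425) = 301 + 0.01110·199/0.03865 ≈ 358.15, so AQI = 358.
NO₂ 1367.08: bracket 1051.39–1532.52 → index 101–150; slope 49/481.13, offset 315.69.
AQI = 101 + 49/481.13·315.69 ≈ 133.15 ⇒ 133.
Sub-indices: SO₂→76, PM10→351, O₃→358, NO₂→133. Overall AQI = max = 358; dominant pollutant is O₃.

358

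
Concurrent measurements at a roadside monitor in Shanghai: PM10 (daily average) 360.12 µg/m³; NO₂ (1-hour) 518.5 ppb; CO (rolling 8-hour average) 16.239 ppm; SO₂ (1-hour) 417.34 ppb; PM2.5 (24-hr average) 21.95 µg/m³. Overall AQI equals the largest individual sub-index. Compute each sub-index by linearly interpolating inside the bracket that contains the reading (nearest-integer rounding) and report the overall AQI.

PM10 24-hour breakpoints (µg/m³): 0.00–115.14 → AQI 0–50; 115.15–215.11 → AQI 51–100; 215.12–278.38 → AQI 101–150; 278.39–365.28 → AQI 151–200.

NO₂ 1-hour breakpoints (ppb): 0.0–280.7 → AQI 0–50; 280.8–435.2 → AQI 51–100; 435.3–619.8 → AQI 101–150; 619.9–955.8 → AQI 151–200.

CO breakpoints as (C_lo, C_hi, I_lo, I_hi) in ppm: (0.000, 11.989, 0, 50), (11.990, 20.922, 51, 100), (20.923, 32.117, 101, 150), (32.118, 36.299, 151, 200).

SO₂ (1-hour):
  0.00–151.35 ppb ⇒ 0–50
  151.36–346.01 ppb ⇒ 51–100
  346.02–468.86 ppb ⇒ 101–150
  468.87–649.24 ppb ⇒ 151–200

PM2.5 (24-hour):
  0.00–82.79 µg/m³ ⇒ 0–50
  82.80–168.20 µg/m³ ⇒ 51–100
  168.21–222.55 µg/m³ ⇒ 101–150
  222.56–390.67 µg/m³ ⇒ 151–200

PM10: 360.12 lies in 278.39–365.28, so I_lo=151, I_hi=200, C_lo=278.39, C_hi=365.28.
(200−151)/(365.28−278.39) × (360.12−278.39) + 151 = 49/86.89 × 81.73 + 151 ≈ 197.09 → 197.
NO₂: 518.5 lies in 435.3–619.8, so I_lo=101, I_hi=150, C_lo=435.3, C_hi=619.8.
(150−101)/(619.8−435.3) × (518.5−435.3) + 101 = 49/184.5 × 83.2 + 101 ≈ 123.10 → 123.
CO: 16.239 ∈ [11.990, 20.922] ↔ index [51, 100].
51 + (16.239−11.990)·(100−51)/(20.922−11.990) = 51 + 4.249·49/8.932 ≈ 74.31, so AQI = 74.
SO₂ 417.34: bracket 346.02–468.86 → index 101–150; slope 49/122.84, offset 71.32.
AQI = 101 + 49/122.84·71.32 ≈ 129.45 ⇒ 129.
PM2.5 21.95: bracket 0.00–82.79 → index 0–50; slope 50/82.79, offset 21.95.
AQI = 0 + 50/82.79·21.95 ≈ 13.26 ⇒ 13.
Sub-indices: PM10→197, NO₂→123, CO→74, SO₂→129, PM2.5→13. Overall AQI = max = 197; dominant pollutant is PM10.

197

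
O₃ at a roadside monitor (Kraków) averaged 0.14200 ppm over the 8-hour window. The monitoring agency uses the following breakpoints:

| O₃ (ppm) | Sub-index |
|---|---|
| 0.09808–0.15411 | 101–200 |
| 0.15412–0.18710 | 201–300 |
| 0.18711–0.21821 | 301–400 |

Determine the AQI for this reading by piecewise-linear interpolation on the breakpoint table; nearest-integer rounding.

179

O₃: 0.14200 lies in 0.09808–0.15411, so I_lo=101, I_hi=200, C_lo=0.09808, C_hi=0.15411.
(200−101)/(0.15411−0.09808) × (0.14200−0.09808) + 101 = 99/0.05603 × 0.04392 + 101 ≈ 178.60 → 179.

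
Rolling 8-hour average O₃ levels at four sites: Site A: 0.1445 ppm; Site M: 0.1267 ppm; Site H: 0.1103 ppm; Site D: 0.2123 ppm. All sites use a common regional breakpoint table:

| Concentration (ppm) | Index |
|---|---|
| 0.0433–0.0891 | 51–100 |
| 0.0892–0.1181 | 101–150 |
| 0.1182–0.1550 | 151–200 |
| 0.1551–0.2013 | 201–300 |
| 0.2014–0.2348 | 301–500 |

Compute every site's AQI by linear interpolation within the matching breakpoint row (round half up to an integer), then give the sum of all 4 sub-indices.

851

Site A 0.1445: bracket 0.1182–0.1550 → index 151–200; slope 49/0.0368, offset 0.0263.
AQI = 151 + 49/0.0368·0.0263 ≈ 186.02 ⇒ 186.
Site M: 0.1267 ∈ [0.1182, 0.1550] ↔ index [151, 200].
151 + (0.1267−0.1182)·(200−151)/(0.1550−0.1182) = 151 + 0.0085·49/0.0368 ≈ 162.32, so AQI = 162.
Site H: 0.1103 ∈ [0.0892, 0.1181] ↔ index [101, 150].
101 + (0.1103−0.0892)·(150−101)/(0.1181−0.0892) = 101 + 0.0211·49/0.0289 ≈ 136.78, so AQI = 137.
Site D: row 0.2014–0.2348 (AQI 301–500). (500−301)·(0.2123−0.2014)/(0.2348−0.2014) + 301 = 199·0.0109/0.0334 + 301 ≈ 365.94 → 366.
AQIs: Site A=186, Site M=162, Site H=137, Site D=366. Sum = 186 + 162 + 137 + 366 = 851.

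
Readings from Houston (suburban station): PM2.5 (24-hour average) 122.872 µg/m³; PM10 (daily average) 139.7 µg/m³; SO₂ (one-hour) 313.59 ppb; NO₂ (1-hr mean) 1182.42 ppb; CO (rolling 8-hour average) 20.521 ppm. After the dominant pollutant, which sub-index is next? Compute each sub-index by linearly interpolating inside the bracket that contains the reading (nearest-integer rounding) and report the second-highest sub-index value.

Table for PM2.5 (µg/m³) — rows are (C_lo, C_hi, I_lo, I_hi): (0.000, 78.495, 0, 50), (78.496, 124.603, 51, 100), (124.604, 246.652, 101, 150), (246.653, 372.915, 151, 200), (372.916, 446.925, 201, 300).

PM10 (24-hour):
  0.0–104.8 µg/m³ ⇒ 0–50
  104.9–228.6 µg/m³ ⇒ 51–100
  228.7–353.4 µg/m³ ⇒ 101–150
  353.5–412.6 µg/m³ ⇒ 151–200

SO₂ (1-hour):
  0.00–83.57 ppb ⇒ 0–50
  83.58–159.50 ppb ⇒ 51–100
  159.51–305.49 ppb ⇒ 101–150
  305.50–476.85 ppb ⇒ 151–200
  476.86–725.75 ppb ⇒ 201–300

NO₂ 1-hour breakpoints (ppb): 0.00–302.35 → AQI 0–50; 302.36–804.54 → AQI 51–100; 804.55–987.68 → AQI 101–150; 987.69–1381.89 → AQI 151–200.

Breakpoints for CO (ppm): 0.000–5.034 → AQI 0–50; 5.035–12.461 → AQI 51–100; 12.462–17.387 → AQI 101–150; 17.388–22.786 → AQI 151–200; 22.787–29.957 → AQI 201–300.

175

PM2.5: 122.872 ∈ [78.496, 124.603] ↔ index [51, 100].
51 + (122.872−78.496)·(100−51)/(124.603−78.496) = 51 + 44.376·49/46.107 ≈ 98.16, so AQI = 98.
PM10 139.7: bracket 104.9–228.6 → index 51–100; slope 49/123.7, offset 34.8.
AQI = 51 + 49/123.7·34.8 ≈ 64.78 ⇒ 65.
SO₂: 313.59 lies in 305.50–476.85, so I_lo=151, I_hi=200, C_lo=305.50, C_hi=476.85.
(200−151)/(476.85−305.50) × (313.59−305.50) + 151 = 49/171.35 × 8.09 + 151 ≈ 153.31 → 153.
NO₂: 1182.42 ∈ [987.69, 1381.89] ↔ index [151, 200].
151 + (1182.42−987.69)·(200−151)/(1381.89−987.69) = 151 + 194.73·49/394.20 ≈ 175.21, so AQI = 175.
CO 20.521: bracket 17.388–22.786 → index 151–200; slope 49/5.398, offset 3.133.
AQI = 151 + 49/5.398·3.133 ≈ 179.44 ⇒ 179.
Sub-indices: PM2.5→98, PM10→65, SO₂→153, NO₂→175, CO→179. Ranked high→low: 179, 175, 153, 98, 65. Second-highest sub-index = 175.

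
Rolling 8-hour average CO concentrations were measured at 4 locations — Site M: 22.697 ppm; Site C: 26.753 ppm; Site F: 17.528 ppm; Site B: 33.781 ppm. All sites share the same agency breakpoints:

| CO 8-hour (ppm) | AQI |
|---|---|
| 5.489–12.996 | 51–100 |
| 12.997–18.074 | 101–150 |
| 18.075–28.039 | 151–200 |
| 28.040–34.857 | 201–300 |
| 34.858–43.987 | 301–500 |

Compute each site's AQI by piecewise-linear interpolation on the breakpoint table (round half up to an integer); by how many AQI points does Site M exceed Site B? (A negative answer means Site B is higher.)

Site M 22.697: bracket 18.075–28.039 → index 151–200; slope 49/9.964, offset 4.622.
AQI = 151 + 49/9.964·4.622 ≈ 173.73 ⇒ 174.
Site C: 26.753 ∈ [18.075, 28.039] ↔ index [151, 200].
151 + (26.753−18.075)·(200−151)/(28.039−18.075) = 151 + 8.678·49/9.964 ≈ 193.68, so AQI = 194.
Site F: row 12.997–18.074 (AQI 101–150). (150−101)·(17.528−12.997)/(18.074−12.997) + 101 = 49·4.531/5.077 + 101 ≈ 144.73 → 145.
Site B: row 28.040–34.857 (AQI 201–300). (300−201)·(33.781−28.040)/(34.857−28.040) + 201 = 99·5.741/6.817 + 201 ≈ 284.37 → 284.
AQIs: Site M=174, Site C=194, Site F=145, Site B=284. Site M (174) − Site B (284) = -110.

-110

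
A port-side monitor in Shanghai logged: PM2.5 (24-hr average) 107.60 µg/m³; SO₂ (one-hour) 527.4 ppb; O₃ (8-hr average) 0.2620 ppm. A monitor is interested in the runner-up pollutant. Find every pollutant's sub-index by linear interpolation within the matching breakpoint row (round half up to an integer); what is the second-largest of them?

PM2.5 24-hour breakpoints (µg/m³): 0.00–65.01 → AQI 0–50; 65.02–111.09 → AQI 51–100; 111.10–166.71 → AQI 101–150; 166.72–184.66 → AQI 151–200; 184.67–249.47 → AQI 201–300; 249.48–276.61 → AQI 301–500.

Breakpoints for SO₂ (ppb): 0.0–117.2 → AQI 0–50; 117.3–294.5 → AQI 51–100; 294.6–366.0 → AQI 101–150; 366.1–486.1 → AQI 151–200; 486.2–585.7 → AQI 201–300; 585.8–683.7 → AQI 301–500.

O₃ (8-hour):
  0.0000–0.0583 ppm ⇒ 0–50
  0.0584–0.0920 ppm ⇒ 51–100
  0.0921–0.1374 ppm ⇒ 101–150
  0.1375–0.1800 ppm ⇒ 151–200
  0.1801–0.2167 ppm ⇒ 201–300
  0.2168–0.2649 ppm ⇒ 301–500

PM2.5 107.60: bracket 65.02–111.09 → index 51–100; slope 49/46.07, offset 42.58.
AQI = 51 + 49/46.07·42.58 ≈ 96.29 ⇒ 96.
SO₂: 527.4 lies in 486.2–585.7, so I_lo=201, I_hi=300, C_lo=486.2, C_hi=585.7.
(300−201)/(585.7−486.2) × (527.4−486.2) + 201 = 99/99.5 × 41.2 + 201 ≈ 241.99 → 242.
O₃ 0.2620: bracket 0.2168–0.2649 → index 301–500; slope 199/0.0481, offset 0.0452.
AQI = 301 + 199/0.0481·0.0452 ≈ 488.00 ⇒ 488.
Sub-indices: PM2.5→96, SO₂→242, O₃→488. Ranked high→low: 488, 242, 96. Second-highest sub-index = 242.

242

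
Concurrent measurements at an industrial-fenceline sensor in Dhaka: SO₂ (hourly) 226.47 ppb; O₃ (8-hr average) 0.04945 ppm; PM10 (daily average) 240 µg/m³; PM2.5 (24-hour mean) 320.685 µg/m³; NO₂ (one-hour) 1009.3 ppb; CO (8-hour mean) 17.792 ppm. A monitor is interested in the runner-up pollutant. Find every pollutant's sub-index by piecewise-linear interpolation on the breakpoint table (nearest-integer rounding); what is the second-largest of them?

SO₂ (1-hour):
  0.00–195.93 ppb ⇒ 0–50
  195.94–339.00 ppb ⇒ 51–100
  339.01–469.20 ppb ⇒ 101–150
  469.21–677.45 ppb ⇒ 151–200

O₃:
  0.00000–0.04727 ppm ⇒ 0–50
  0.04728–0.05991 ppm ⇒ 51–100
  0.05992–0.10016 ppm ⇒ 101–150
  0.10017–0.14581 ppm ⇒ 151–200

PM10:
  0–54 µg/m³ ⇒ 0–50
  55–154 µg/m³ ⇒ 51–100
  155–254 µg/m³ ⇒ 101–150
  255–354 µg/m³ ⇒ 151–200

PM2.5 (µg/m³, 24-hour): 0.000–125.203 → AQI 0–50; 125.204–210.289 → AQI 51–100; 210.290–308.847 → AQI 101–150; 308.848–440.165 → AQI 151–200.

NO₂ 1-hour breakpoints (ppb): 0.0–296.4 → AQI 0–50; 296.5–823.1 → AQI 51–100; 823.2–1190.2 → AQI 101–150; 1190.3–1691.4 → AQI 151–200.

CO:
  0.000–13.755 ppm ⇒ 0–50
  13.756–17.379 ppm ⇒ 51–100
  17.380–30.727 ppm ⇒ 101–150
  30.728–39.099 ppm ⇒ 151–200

143

SO₂: row 195.94–339.00 (AQI 51–100). (100−51)·(226.47−195.94)/(339.00−195.94) + 51 = 49·30.53/143.06 + 51 ≈ 61.46 → 61.
O₃: 0.04945 lies in 0.04728–0.05991, so I_lo=51, I_hi=100, C_lo=0.04728, C_hi=0.05991.
(100−51)/(0.05991−0.04728) × (0.04945−0.04728) + 51 = 49/0.01263 × 0.00217 + 51 ≈ 59.42 → 59.
PM10: 240 ∈ [155, 254] ↔ index [101, 150].
101 + (240−155)·(150−101)/(254−155) = 101 + 85·49/99 ≈ 143.07, so AQI = 143.
PM2.5: 320.685 ∈ [308.848, 440.165] ↔ index [151, 200].
151 + (320.685−308.848)·(200−151)/(440.165−308.848) = 151 + 11.837·49/131.317 ≈ 155.42, so AQI = 155.
NO₂: row 823.2–1190.2 (AQI 101–150). (150−101)·(1009.3−823.2)/(1190.2−823.2) + 101 = 49·186.1/367.0 + 101 ≈ 125.85 → 126.
CO: 17.792 lies in 17.380–30.727, so I_lo=101, I_hi=150, C_lo=17.380, C_hi=30.727.
(150−101)/(30.727−17.380) × (17.792−17.380) + 101 = 49/13.347 × 0.412 + 101 ≈ 102.51 → 103.
Sub-indices: SO₂→61, O₃→59, PM10→143, PM2.5→155, NO₂→126, CO→103. Ranked high→low: 155, 143, 126, 103, 61, 59. Second-highest sub-index = 143.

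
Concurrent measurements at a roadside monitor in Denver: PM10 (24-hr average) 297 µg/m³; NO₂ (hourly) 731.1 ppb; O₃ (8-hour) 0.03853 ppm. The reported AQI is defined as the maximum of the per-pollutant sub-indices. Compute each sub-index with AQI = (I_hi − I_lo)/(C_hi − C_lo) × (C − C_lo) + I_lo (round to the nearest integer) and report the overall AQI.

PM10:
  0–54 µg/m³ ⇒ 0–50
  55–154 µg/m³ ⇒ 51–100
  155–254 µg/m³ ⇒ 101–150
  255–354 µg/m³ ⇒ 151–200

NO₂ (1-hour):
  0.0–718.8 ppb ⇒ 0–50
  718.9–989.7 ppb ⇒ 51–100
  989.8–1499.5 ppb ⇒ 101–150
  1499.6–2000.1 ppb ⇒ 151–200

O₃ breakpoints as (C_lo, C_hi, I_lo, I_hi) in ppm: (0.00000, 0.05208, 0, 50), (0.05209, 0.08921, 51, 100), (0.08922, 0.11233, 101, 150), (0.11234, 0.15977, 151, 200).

PM10 297: bracket 255–354 → index 151–200; slope 49/99, offset 42.
AQI = 151 + 49/99·42 ≈ 171.79 ⇒ 172.
NO₂: 731.1 ∈ [718.9, 989.7] ↔ index [51, 100].
51 + (731.1−718.9)·(100−51)/(989.7−718.9) = 51 + 12.2·49/270.8 ≈ 53.21, so AQI = 53.
O₃: row 0.00000–0.05208 (AQI 0–50). (50−0)·(0.03853−0.00000)/(0.05208−0.00000) + 0 = 50·0.03853/0.05208 + 0 ≈ 36.99 → 37.
Sub-indices: PM10→172, NO₂→53, O₃→37. Overall AQI = max = 172; dominant pollutant is PM10.

172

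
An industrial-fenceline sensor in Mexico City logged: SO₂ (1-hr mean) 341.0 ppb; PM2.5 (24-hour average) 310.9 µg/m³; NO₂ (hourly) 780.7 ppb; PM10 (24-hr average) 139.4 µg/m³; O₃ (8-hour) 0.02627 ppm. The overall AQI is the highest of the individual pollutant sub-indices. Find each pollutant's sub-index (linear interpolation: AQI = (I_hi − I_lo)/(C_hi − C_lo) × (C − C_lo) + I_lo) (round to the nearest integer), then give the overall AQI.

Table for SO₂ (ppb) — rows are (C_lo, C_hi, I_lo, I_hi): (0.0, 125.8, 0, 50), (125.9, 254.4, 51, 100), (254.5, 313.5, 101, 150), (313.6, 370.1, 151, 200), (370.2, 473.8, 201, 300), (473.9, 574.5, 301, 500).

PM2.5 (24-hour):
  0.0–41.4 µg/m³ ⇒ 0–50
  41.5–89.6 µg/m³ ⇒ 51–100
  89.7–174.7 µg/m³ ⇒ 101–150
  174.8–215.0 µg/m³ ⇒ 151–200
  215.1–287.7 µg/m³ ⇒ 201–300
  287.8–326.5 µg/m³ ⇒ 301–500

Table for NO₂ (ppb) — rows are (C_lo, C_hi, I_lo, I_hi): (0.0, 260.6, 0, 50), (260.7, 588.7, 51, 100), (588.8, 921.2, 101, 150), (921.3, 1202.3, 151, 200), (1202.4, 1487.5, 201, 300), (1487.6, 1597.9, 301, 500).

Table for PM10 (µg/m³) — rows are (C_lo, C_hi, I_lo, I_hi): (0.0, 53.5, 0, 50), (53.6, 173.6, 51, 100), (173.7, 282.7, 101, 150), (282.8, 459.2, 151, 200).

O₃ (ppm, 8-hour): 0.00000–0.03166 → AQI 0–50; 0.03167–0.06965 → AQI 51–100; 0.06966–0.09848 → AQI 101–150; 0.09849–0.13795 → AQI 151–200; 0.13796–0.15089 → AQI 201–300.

420

SO₂: 341.0 lies in 313.6–370.1, so I_lo=151, I_hi=200, C_lo=313.6, C_hi=370.1.
(200−151)/(370.1−313.6) × (341.0−313.6) + 151 = 49/56.5 × 27.4 + 151 ≈ 174.76 → 175.
PM2.5 310.9: bracket 287.8–326.5 → index 301–500; slope 199/38.7, offset 23.1.
AQI = 301 + 199/38.7·23.1 ≈ 419.78 ⇒ 420.
NO₂: 780.7 lies in 588.8–921.2, so I_lo=101, I_hi=150, C_lo=588.8, C_hi=921.2.
(150−101)/(921.2−588.8) × (780.7−588.8) + 101 = 49/332.4 × 191.9 + 101 ≈ 129.29 → 129.
PM10: 139.4 lies in 53.6–173.6, so I_lo=51, I_hi=100, C_lo=53.6, C_hi=173.6.
(100−51)/(173.6−53.6) × (139.4−53.6) + 51 = 49/120.0 × 85.8 + 51 ≈ 86.04 → 86.
O₃: row 0.00000–0.03166 (AQI 0–50). (50−0)·(0.02627−0.00000)/(0.03166−0.00000) + 0 = 50·0.02627/0.03166 + 0 ≈ 41.49 → 41.
Sub-indices: SO₂→175, PM2.5→420, NO₂→129, PM10→86, O₃→41. Overall AQI = max = 420; dominant pollutant is PM2.5.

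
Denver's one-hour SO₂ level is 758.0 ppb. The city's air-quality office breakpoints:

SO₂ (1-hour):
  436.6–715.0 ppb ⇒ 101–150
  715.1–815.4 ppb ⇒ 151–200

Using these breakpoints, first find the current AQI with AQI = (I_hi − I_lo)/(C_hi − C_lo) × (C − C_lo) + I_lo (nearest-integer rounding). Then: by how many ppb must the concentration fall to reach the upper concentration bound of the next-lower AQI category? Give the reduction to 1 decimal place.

43.0

SO₂: row 715.1–815.4 (AQI 151–200). (200−151)·(758.0−715.1)/(815.4−715.1) + 151 = 49·42.9/100.3 + 151 ≈ 171.96 → 172.
Current AQI 172 is in the Unhealthy range (151–200). The next-lower category tops out at AQI 150, whose upper concentration bound is 715.0 ppb.
Reduction needed = 758.0 − 715.0 = 43.0 ppb.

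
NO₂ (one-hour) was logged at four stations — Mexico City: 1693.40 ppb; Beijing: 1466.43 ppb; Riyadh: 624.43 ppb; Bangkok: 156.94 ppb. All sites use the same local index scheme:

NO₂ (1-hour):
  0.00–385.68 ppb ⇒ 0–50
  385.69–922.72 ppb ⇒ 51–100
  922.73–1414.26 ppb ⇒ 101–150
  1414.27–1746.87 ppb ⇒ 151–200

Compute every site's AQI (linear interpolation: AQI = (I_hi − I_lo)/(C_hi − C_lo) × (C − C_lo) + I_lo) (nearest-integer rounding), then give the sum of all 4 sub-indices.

Mexico City: 1693.40 lies in 1414.27–1746.87, so I_lo=151, I_hi=200, C_lo=1414.27, C_hi=1746.87.
(200−151)/(1746.87−1414.27) × (1693.40−1414.27) + 151 = 49/332.60 × 279.13 + 151 ≈ 192.12 → 192.
Beijing 1466.43: bracket 1414.27–1746.87 → index 151–200; slope 49/332.60, offset 52.16.
AQI = 151 + 49/332.60·52.16 ≈ 158.68 ⇒ 159.
Riyadh: 624.43 ∈ [385.69, 922.72] ↔ index [51, 100].
51 + (624.43−385.69)·(100−51)/(922.72−385.69) = 51 + 238.74·49/537.03 ≈ 72.78, so AQI = 73.
Bangkok: row 0.00–385.68 (AQI 0–50). (50−0)·(156.94−0.00)/(385.68−0.00) + 0 = 50·156.94/385.68 + 0 ≈ 20.35 → 20.
AQIs: Mexico City=192, Beijing=159, Riyadh=73, Bangkok=20. Sum = 192 + 159 + 73 + 20 = 444.

444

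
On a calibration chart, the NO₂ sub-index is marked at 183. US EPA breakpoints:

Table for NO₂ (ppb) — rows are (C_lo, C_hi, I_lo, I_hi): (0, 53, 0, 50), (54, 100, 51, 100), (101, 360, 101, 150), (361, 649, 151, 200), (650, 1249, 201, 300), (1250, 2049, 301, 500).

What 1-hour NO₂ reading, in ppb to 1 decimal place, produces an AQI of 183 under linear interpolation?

AQI 183 lies in the 151–200 band, which corresponds to 361–649 ppb.
C = 361 + (183−151)×(649−361)/(200−151) = 361 + 32×288/49 ≈ 549.082 ppb → 549.1 ppb to 1 dp.

549.1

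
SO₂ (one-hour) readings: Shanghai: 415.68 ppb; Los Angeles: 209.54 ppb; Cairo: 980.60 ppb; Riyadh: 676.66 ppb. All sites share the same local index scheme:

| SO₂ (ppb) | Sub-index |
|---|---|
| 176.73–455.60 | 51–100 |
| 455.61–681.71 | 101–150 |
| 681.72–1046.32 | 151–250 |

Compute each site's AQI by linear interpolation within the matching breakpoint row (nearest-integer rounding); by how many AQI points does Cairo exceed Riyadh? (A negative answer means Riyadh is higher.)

83

Shanghai 415.68: bracket 176.73–455.60 → index 51–100; slope 49/278.87, offset 238.95.
AQI = 51 + 49/278.87·238.95 ≈ 92.99 ⇒ 93.
Los Angeles: row 176.73–455.60 (AQI 51–100). (100−51)·(209.54−176.73)/(455.60−176.73) + 51 = 49·32.81/278.87 + 51 ≈ 56.77 → 57.
Cairo 980.60: bracket 681.72–1046.32 → index 151–250; slope 99/364.60, offset 298.88.
AQI = 151 + 99/364.60·298.88 ≈ 232.16 ⇒ 232.
Riyadh 676.66: bracket 455.61–681.71 → index 101–150; slope 49/226.10, offset 221.05.
AQI = 101 + 49/226.10·221.05 ≈ 148.91 ⇒ 149.
AQIs: Shanghai=93, Los Angeles=57, Cairo=232, Riyadh=149. Cairo (232) − Riyadh (149) = 83.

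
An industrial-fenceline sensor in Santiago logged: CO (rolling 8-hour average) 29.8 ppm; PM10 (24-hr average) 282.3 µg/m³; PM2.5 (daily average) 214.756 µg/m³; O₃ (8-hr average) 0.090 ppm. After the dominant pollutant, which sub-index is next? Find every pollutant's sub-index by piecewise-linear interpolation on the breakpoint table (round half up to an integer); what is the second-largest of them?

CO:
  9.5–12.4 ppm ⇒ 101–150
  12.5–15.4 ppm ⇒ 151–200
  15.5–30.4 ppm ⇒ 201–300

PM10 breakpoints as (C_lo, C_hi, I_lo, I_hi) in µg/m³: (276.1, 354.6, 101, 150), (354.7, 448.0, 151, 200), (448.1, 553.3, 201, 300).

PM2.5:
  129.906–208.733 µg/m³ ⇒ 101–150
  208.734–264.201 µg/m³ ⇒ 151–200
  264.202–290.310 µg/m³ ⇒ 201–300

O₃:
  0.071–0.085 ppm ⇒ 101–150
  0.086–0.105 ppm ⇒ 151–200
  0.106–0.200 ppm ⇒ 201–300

161

CO: row 15.5–30.4 (AQI 201–300). (300−201)·(29.8−15.5)/(30.4−15.5) + 201 = 99·14.3/14.9 + 201 ≈ 296.01 → 296.
PM10 282.3: bracket 276.1–354.6 → index 101–150; slope 49/78.5, offset 6.2.
AQI = 101 + 49/78.5·6.2 ≈ 104.87 ⇒ 105.
PM2.5: row 208.734–264.201 (AQI 151–200). (200−151)·(214.756−208.734)/(264.201−208.734) + 151 = 49·6.022/55.467 + 151 ≈ 156.32 → 156.
O₃ 0.090: bracket 0.086–0.105 → index 151–200; slope 49/0.019, offset 0.004.
AQI = 151 + 49/0.019·0.004 ≈ 161.32 ⇒ 161.
Sub-indices: CO→296, PM10→105, PM2.5→156, O₃→161. Ranked high→low: 296, 161, 156, 105. Second-highest sub-index = 161.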